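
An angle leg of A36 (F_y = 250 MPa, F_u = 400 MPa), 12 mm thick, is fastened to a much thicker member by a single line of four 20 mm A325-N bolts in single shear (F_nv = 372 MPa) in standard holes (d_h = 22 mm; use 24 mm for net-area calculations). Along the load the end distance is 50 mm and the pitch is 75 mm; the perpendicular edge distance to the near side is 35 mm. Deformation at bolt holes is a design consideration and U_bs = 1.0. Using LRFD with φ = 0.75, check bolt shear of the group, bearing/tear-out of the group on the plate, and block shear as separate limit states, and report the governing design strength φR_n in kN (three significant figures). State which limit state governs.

351 kN (bolt shear governs)

Bolt shear: A_b = π·20²/4 = 314.2 mm²; R_n = 372 × 314.2 × 4 × 1 / 1000 = 467.5 kN → 0.75 × 467.5 = 351 kN.
Bearing: edge l_c = 39, r_n = 224.6 kN; interior l_c = 53, r_n = 230.4 kN; R_n = 224.6 + 3·230.4 = 915.8 kN → 687 kN.
Block shear: A_gv = 3300, A_nv = 2292, A_nt = 276 mm²; R_n = min(0.6F_uA_nv, 0.6F_yA_gv) + U_bs·F_u·A_nt = 605.4 kN → 454 kN.
Bolt shear governs: 351 kN.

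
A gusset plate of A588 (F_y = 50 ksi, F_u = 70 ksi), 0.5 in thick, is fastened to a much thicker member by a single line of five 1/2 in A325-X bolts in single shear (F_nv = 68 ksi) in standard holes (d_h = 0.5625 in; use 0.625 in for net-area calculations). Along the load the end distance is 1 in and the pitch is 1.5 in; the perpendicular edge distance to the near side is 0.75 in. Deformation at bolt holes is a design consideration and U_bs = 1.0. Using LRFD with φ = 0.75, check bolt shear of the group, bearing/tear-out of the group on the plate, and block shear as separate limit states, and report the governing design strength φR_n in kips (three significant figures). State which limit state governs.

50.1 kips (bolt shear governs)

Bolt shear: A_b = π·0.5²/4 = 0.1963 in²; R_n = 68 × 0.1963 × 5 × 1 = 66.76 kips → 0.75 × 66.76 = 50.1 kips.
Bearing: edge l_c = 0.7188, r_n = 30.19 kips; interior l_c = 0.9375, r_n = 39.38 kips; R_n = 30.19 + 4·39.38 = 187.7 kips → 141 kips.
Block shear: A_gv = 3.5, A_nv = 2.094, A_nt = 0.2188 in²; R_n = min(0.6F_uA_nv, 0.6F_yA_gv) + U_bs·F_u·A_nt = 103.2 kips → 77.4 kips.
Bolt shear governs: 50.1 kips.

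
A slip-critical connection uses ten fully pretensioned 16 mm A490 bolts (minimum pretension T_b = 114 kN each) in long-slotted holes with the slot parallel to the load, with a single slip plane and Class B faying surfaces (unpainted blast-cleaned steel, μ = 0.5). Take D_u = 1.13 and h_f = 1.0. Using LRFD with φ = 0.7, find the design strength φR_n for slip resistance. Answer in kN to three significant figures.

451 kN

R_n = μ · D_u · h_f · T_b · n_s · n_b = 0.5 × 1.13 × 1.0 × 114 × 1 × 10 = 644.1 kN.
Design strength φR_n = 0.7 × 644.1 = 451 kN.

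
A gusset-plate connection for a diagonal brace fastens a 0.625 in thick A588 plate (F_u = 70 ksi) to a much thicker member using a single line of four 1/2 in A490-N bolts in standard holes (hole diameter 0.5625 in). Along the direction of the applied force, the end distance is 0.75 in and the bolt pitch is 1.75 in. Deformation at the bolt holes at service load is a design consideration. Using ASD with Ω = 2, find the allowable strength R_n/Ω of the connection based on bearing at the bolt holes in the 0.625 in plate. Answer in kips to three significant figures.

91.1 kips

Per bolt r_n = 1.2 l_c t F_u ≤ 2.4 d t F_u; upper limit = 2.4 × 0.5 × 0.625 × 70 = 52.5 kips.
Edge bolt: l_c = 0.75 − 0.5625/2 = 0.4688 in → 1.2 × 0.4688 × 0.625 × 70 = 24.61 → r_n = 24.61 kips.
Interior bolts: l_c = 1.75 − 0.5625 = 1.188 in → 1.2 × 1.188 × 0.625 × 70 = 62.34 → r_n = 52.5 kips.
R_n = 1 × 24.61 + 3 × 52.5 = 182.1 kips.
Allowable strength R_n/Ω = 182.1 / 2 = 91.1 kips.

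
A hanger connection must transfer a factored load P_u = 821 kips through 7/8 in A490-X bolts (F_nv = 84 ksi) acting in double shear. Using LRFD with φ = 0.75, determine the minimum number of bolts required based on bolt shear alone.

A_b = π·0.875²/4 = 0.6013 in².
Per-bolt design strength φR_n = 0.75 × 84 × 0.6013 × 2 = 75.77 kips.
n ≥ 821 / 75.77 = 10.84 → use 11 bolts.

11 bolts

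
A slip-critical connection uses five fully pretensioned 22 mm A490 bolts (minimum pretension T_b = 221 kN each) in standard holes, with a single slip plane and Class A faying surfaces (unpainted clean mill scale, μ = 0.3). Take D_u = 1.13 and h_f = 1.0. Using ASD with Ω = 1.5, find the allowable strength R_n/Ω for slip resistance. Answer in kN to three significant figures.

250 kN

R_n = μ · D_u · h_f · T_b · n_s · n_b = 0.3 × 1.13 × 1.0 × 221 × 1 × 5 = 374.6 kN.
Allowable strength R_n/Ω = 374.6 / 1.5 = 250 kN.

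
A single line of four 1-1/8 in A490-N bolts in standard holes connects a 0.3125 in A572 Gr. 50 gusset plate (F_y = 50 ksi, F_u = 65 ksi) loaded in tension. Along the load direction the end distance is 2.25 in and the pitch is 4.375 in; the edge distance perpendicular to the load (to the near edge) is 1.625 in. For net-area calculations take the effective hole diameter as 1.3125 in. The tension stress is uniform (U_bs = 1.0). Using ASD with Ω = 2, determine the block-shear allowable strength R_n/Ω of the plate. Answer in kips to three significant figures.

75.5 kips

Shear plane L_v = 2.25 + 3·4.375 = 15.38 in; A_gv = 15.38 × 0.3125 = 4.805 in².
A_nv = (15.38 − 3.5·1.3125) × 0.3125 = 3.369 in².
A_nt = (1.625 − 0.5·1.3125) × 0.3125 = 0.3027 in².
0.6 F_u A_nv = 131.4 kips; 0.6 F_y A_gv = 144.1 kips → shear rupture governs the shear term.
R_n = 131.4 + 1.0 × 65 × 0.3027 = 151.1 kips.
Allowable strength R_n/Ω = 151.1 / 2 = 75.5 kips.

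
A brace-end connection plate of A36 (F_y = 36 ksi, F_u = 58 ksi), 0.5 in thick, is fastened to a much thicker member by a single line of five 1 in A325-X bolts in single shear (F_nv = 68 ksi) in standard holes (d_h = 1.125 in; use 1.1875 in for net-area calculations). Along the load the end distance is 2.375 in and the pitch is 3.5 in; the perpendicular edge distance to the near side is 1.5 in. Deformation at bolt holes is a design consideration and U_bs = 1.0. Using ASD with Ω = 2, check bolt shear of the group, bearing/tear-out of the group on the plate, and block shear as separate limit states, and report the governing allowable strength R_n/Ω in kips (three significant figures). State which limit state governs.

102 kips (block shear governs)

Bolt shear: A_b = π·1²/4 = 0.7854 in²; R_n = 68 × 0.7854 × 5 × 1 = 267 kips → 267 / 2 = 134 kips.
Bearing: edge l_c = 1.812, r_n = 63.07 kips; interior l_c = 2.375, r_n = 69.6 kips; R_n = 63.07 + 4·69.6 = 341.5 kips → 171 kips.
Block shear: A_gv = 8.188, A_nv = 5.516, A_nt = 0.4531 in²; R_n = min(0.6F_uA_nv, 0.6F_yA_gv) + U_bs·F_u·A_nt = 203.1 kips → 102 kips.
Block shear governs: 102 kips.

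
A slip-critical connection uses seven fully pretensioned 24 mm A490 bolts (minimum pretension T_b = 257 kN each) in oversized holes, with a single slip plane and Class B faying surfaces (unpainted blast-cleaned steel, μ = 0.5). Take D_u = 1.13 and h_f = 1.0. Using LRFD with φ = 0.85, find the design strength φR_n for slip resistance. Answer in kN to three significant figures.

R_n = μ · D_u · h_f · T_b · n_s · n_b = 0.5 × 1.13 × 1.0 × 257 × 1 × 7 = 1016 kN.
Design strength φR_n = 0.85 × 1016 = 864 kN.

864 kN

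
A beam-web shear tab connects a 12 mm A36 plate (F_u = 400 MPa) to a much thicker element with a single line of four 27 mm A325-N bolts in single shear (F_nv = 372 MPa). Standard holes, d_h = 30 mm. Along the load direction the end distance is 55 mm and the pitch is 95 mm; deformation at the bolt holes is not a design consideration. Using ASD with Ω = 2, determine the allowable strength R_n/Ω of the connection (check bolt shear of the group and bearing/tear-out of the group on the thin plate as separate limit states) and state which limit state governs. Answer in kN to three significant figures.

Bolt shear: A_b = π·27²/4 = 572.6 mm²; R_n = 372 × 572.6 × 4 × 1 / 1000 = 852 kN → 852 / 2 = 426 kN.
Bearing (1.5 l_c t F_u ≤ 3.0 d t F_u): upper limit = 3.0·27·12·400 / 1000 = 388.8 kN.
  Edge l_c = 55 − 30/2 = 40 → r_n = 288 kN; interior l_c = 95 − 30 = 65 → r_n = 388.8 kN.
  R_n,bearing = 1·288 + 3·388.8 = 1454 kN → 1454 / 2 = 727 kN.
Bolt shear governs: 426 kN.

426 kN (bolt shear governs)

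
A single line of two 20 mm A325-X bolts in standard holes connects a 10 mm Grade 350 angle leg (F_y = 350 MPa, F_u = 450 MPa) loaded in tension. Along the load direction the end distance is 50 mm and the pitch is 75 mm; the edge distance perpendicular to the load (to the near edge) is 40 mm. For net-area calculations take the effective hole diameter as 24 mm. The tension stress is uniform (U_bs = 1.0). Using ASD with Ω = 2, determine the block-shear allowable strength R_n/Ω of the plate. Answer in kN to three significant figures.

183 kN

Shear plane L_v = 50 + 1·75 = 125 mm; A_gv = 125 × 10 = 1250 mm².
A_nv = (125 − 1.5·24) × 10 = 890 mm².
A_nt = (40 − 0.5·24) × 10 = 280 mm².
0.6 F_u A_nv = 240.3 kN; 0.6 F_y A_gv = 262.5 kN → shear rupture governs the shear term.
R_n = 240.3 + 1.0 × 450 × 280 / 1000 = 366.3 kN.
Allowable strength R_n/Ω = 366.3 / 2 = 183 kN.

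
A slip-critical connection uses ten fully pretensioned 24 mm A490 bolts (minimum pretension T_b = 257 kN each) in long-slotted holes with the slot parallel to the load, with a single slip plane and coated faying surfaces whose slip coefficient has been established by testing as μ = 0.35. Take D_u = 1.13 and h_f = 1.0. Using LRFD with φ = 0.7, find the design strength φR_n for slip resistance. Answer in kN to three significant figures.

R_n = μ · D_u · h_f · T_b · n_s · n_b = 0.35 × 1.13 × 1.0 × 257 × 1 × 10 = 1016 kN.
Design strength φR_n = 0.7 × 1016 = 712 kN.

712 kN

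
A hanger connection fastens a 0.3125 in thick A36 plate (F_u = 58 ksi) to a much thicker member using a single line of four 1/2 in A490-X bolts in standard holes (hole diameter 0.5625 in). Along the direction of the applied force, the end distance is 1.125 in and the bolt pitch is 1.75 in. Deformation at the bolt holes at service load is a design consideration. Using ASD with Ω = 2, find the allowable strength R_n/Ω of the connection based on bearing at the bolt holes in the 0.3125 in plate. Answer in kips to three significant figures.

Per bolt r_n = 1.2 l_c t F_u ≤ 2.4 d t F_u; upper limit = 2.4 × 0.5 × 0.3125 × 58 = 21.75 kips.
Edge bolt: l_c = 1.125 − 0.5625/2 = 0.8438 in → 1.2 × 0.8438 × 0.3125 × 58 = 18.35 → r_n = 18.35 kips.
Interior bolts: l_c = 1.75 − 0.5625 = 1.188 in → 1.2 × 1.188 × 0.3125 × 58 = 25.83 → r_n = 21.75 kips.
R_n = 1 × 18.35 + 3 × 21.75 = 83.6 kips.
Allowable strength R_n/Ω = 83.6 / 2 = 41.8 kips.

41.8 kips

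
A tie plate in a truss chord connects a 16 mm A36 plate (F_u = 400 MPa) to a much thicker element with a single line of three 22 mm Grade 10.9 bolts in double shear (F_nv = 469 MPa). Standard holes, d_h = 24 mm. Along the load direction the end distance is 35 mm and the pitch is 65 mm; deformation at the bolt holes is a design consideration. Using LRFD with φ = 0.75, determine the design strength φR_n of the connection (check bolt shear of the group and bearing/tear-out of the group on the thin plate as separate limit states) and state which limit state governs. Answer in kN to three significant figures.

605 kN (bearing governs)

Bolt shear: A_b = π·22²/4 = 380.1 mm²; R_n = 469 × 380.1 × 3 × 2 / 1000 = 1070 kN → 0.75 × 1070 = 802 kN.
Bearing (1.2 l_c t F_u ≤ 2.4 d t F_u): upper limit = 2.4·22·16·400 / 1000 = 337.9 kN.
  Edge l_c = 35 − 24/2 = 23 → r_n = 176.6 kN; interior l_c = 65 − 24 = 41 → r_n = 314.9 kN.
  R_n,bearing = 1·176.6 + 2·314.9 = 806.4 kN → 0.75 × 806.4 = 605 kN.
Bearing governs: 605 kN.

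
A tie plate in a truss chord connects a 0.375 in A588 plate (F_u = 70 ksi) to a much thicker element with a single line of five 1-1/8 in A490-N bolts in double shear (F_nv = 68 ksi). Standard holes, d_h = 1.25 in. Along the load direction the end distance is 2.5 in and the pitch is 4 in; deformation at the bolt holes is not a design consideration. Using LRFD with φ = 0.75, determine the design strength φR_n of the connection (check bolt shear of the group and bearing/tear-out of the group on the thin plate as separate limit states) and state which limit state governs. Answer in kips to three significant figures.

Bolt shear: A_b = π·1.125²/4 = 0.994 in²; R_n = 68 × 0.994 × 5 × 2 = 675.9 kips → 0.75 × 675.9 = 507 kips.
Bearing (1.5 l_c t F_u ≤ 3.0 d t F_u): upper limit = 3.0·1.125·0.375·70 = 88.59 kips.
  Edge l_c = 2.5 − 1.25/2 = 1.875 → r_n = 73.83 kips; interior l_c = 4 − 1.25 = 2.75 → r_n = 88.59 kips.
  R_n,bearing = 1·73.83 + 4·88.59 = 428.2 kips → 0.75 × 428.2 = 321 kips.
Bearing governs: 321 kips.

321 kips (bearing governs)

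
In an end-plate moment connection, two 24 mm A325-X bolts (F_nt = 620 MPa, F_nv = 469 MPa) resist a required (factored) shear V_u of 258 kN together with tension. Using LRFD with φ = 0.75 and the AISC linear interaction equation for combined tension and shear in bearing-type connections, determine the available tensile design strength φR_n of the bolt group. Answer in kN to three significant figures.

A_b = π·24²/4 = 452.4 mm²; f_rv = 258 × 1000 / (2 × 452.4) = 285.2 MPa.
F'_nt = 1.3 F_nt − (F_nt / φF_nv) f_rv = 1.3·620 − (620/(0.75·469))·285.2 = 303.4 MPa, capped at F_nt → F'_nt = 303.4 MPa.
R_n = F'_nt · A_b · n = 303.4 × 452.4 × 2 / 1000 = 274.5 kN.
Design strength φR_n = 0.75 × 274.5 = 206 kN.

206 kN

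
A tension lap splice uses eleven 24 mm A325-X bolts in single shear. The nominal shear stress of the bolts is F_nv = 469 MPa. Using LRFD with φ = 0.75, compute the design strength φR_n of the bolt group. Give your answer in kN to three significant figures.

1750 kN

A_b = π × 24² / 4 = 452.4 mm².
R_n = F_nv · A_b · n · n_s = 469 × 452.4 × 11 × 1 / 1000 = 2334 kN.
Design strength φR_n = 0.75 × 2334 = 1750 kN.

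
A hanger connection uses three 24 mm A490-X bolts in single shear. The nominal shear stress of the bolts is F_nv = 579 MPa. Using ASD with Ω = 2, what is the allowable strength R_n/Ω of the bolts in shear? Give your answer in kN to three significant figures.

393 kN

A_b = π × 24² / 4 = 452.4 mm².
R_n = F_nv · A_b · n · n_s = 579 × 452.4 × 3 × 1 / 1000 = 785.8 kN.
Allowable strength R_n/Ω = 785.8 / 2 = 393 kN.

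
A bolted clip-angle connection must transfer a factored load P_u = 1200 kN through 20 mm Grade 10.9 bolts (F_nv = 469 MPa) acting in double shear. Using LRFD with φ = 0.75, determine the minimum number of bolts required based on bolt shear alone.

A_b = π·20²/4 = 314.2 mm².
Per-bolt design strength φR_n = 0.75 × 469 × 314.2 × 2 / 1000 = 221 kN.
n ≥ 1200 / 221 = 5.43 → use 6 bolts.

6 bolts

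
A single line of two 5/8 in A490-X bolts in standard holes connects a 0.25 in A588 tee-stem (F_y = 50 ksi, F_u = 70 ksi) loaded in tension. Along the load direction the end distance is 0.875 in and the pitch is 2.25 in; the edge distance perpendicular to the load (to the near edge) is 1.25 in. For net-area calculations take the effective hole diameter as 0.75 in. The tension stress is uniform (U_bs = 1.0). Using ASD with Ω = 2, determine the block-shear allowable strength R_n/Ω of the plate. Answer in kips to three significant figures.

18.2 kips

Shear plane L_v = 0.875 + 1·2.25 = 3.125 in; A_gv = 3.125 × 0.25 = 0.7812 in².
A_nv = (3.125 − 1.5·0.75) × 0.25 = 0.5 in².
A_nt = (1.25 − 0.5·0.75) × 0.25 = 0.2188 in².
0.6 F_u A_nv = 21 kips; 0.6 F_y A_gv = 23.44 kips → shear rupture governs the shear term.
R_n = 21 + 1.0 × 70 × 0.2188 = 36.31 kips.
Allowable strength R_n/Ω = 36.31 / 2 = 18.2 kips.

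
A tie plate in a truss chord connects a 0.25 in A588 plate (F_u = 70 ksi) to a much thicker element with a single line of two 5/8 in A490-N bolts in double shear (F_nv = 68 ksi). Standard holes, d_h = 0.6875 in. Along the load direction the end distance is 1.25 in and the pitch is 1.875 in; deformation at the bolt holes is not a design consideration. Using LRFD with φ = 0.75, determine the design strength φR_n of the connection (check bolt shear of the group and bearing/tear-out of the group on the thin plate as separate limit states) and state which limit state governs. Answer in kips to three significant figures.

41.2 kips (bearing governs)

Bolt shear: A_b = π·0.625²/4 = 0.3068 in²; R_n = 68 × 0.3068 × 2 × 2 = 83.45 kips → 0.75 × 83.45 = 62.6 kips.
Bearing (1.5 l_c t F_u ≤ 3.0 d t F_u): upper limit = 3.0·0.625·0.25·70 = 32.81 kips.
  Edge l_c = 1.25 − 0.6875/2 = 0.9062 → r_n = 23.79 kips; interior l_c = 1.875 − 0.6875 = 1.188 → r_n = 31.17 kips.
  R_n,bearing = 1·23.79 + 1·31.17 = 54.96 kips → 0.75 × 54.96 = 41.2 kips.
Bearing governs: 41.2 kips.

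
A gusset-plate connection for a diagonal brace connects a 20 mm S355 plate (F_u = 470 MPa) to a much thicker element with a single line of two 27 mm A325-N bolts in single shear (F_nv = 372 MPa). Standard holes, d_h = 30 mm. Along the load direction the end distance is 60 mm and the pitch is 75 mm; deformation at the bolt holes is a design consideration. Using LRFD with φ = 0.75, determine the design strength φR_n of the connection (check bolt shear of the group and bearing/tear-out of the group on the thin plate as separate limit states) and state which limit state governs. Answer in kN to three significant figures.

Bolt shear: A_b = π·27²/4 = 572.6 mm²; R_n = 372 × 572.6 × 2 × 1 / 1000 = 426 kN → 0.75 × 426 = 319 kN.
Bearing (1.2 l_c t F_u ≤ 2.4 d t F_u): upper limit = 2.4·27·20·470 / 1000 = 609.1 kN.
  Edge l_c = 60 − 30/2 = 45 → r_n = 507.6 kN; interior l_c = 75 − 30 = 45 → r_n = 507.6 kN.
  R_n,bearing = 1·507.6 + 1·507.6 = 1015 kN → 0.75 × 1015 = 761 kN.
Bolt shear governs: 319 kN.

319 kN (bolt shear governs)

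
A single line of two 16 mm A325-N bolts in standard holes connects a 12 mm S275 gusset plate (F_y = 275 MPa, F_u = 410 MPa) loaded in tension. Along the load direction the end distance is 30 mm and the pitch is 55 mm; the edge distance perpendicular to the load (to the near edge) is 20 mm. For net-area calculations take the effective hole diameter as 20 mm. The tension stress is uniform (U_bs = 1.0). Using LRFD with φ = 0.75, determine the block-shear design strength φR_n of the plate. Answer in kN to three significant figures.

Shear plane L_v = 30 + 1·55 = 85 mm; A_gv = 85 × 12 = 1020 mm².
A_nv = (85 − 1.5·20) × 12 = 660 mm².
A_nt = (20 − 0.5·20) × 12 = 120 mm².
0.6 F_u A_nv = 162.4 kN; 0.6 F_y A_gv = 168.3 kN → shear rupture governs the shear term.
R_n = 162.4 + 1.0 × 410 × 120 / 1000 = 211.6 kN.
Design strength φR_n = 0.75 × 211.6 = 159 kN.

159 kN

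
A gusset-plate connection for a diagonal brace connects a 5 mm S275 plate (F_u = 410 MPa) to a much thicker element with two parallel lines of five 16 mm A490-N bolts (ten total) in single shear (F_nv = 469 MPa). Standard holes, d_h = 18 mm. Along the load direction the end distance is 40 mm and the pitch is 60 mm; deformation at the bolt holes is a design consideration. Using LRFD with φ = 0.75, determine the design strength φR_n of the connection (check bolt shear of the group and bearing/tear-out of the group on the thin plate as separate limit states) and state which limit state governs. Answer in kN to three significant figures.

587 kN (bearing governs)

Bolt shear: A_b = π·16²/4 = 201.1 mm²; R_n = 469 × 201.1 × 10 × 1 / 1000 = 943 kN → 0.75 × 943 = 707 kN.
Bearing (1.2 l_c t F_u ≤ 2.4 d t F_u): upper limit = 2.4·16·5·410 / 1000 = 78.72 kN.
  Edge l_c = 40 − 18/2 = 31 → r_n = 76.26 kN; interior l_c = 60 − 18 = 42 → r_n = 78.72 kN.
  R_n,bearing = 2·76.26 + 8·78.72 = 782.3 kN → 0.75 × 782.3 = 587 kN.
Bearing governs: 587 kN.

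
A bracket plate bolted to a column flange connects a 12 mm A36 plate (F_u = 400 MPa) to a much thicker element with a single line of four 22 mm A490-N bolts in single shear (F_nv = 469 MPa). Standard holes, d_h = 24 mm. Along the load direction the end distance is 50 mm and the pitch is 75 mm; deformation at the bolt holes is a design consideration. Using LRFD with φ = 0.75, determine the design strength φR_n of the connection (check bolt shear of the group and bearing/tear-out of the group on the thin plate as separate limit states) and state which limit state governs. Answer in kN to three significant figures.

535 kN (bolt shear governs)

Bolt shear: A_b = π·22²/4 = 380.1 mm²; R_n = 469 × 380.1 × 4 × 1 / 1000 = 713.1 kN → 0.75 × 713.1 = 535 kN.
Bearing (1.2 l_c t F_u ≤ 2.4 d t F_u): upper limit = 2.4·22·12·400 / 1000 = 253.4 kN.
  Edge l_c = 50 − 24/2 = 38 → r_n = 218.9 kN; interior l_c = 75 − 24 = 51 → r_n = 253.4 kN.
  R_n,bearing = 1·218.9 + 3·253.4 = 979.2 kN → 0.75 × 979.2 = 734 kN.
Bolt shear governs: 535 kN.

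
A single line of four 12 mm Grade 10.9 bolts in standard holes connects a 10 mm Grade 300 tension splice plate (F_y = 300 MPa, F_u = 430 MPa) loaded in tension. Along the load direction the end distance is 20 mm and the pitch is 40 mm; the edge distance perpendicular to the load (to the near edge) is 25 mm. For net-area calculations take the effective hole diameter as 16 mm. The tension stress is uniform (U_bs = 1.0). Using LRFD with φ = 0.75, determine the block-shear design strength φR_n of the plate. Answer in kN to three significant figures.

Shear plane L_v = 20 + 3·40 = 140 mm; A_gv = 140 × 10 = 1400 mm².
A_nv = (140 − 3.5·16) × 10 = 840 mm².
A_nt = (25 − 0.5·16) × 10 = 170 mm².
0.6 F_u A_nv = 216.7 kN; 0.6 F_y A_gv = 252 kN → shear rupture governs the shear term.
R_n = 216.7 + 1.0 × 430 × 170 / 1000 = 289.8 kN.
Design strength φR_n = 0.75 × 289.8 = 217 kN.

217 kN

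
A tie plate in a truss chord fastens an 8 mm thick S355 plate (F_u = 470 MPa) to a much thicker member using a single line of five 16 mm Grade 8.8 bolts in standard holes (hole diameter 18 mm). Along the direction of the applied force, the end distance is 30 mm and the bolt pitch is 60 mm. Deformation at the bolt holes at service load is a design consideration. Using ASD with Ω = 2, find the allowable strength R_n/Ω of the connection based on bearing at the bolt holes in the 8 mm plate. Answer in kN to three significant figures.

Per bolt r_n = 1.2 l_c t F_u ≤ 2.4 d t F_u; upper limit = 2.4 × 16 × 8 × 470 / 1000 = 144.4 kN.
Edge bolt: l_c = 30 − 18/2 = 21 mm → 1.2 × 21 × 8 × 470 / 1000 = 94.75 → r_n = 94.75 kN.
Interior bolts: l_c = 60 − 18 = 42 mm → 1.2 × 42 × 8 × 470 / 1000 = 189.5 → r_n = 144.4 kN.
R_n = 1 × 94.75 + 4 × 144.4 = 672.3 kN.
Allowable strength R_n/Ω = 672.3 / 2 = 336 kN.

336 kN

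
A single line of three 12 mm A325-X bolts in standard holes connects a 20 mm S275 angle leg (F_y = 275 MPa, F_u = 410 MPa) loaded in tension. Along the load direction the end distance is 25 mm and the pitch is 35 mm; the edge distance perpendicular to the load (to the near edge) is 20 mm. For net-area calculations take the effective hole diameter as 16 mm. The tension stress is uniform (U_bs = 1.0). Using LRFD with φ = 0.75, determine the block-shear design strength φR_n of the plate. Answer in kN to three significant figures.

277 kN

Shear plane L_v = 25 + 2·35 = 95 mm; A_gv = 95 × 20 = 1900 mm².
A_nv = (95 − 2.5·16) × 20 = 1100 mm².
A_nt = (20 − 0.5·16) × 20 = 240 mm².
0.6 F_u A_nv = 270.6 kN; 0.6 F_y A_gv = 313.5 kN → shear rupture governs the shear term.
R_n = 270.6 + 1.0 × 410 × 240 / 1000 = 369 kN.
Design strength φR_n = 0.75 × 369 = 277 kN.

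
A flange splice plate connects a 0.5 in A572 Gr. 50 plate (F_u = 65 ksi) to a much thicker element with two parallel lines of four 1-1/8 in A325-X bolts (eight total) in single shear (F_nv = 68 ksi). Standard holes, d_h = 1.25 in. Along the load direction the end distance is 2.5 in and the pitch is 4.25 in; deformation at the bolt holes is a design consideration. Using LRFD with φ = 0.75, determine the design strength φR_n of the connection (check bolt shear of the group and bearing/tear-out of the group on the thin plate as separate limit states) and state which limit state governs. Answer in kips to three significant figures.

406 kips (bolt shear governs)

Bolt shear: A_b = π·1.125²/4 = 0.994 in²; R_n = 68 × 0.994 × 8 × 1 = 540.7 kips → 0.75 × 540.7 = 406 kips.
Bearing (1.2 l_c t F_u ≤ 2.4 d t F_u): upper limit = 2.4·1.125·0.5·65 = 87.75 kips.
  Edge l_c = 2.5 − 1.25/2 = 1.875 → r_n = 73.12 kips; interior l_c = 4.25 − 1.25 = 3 → r_n = 87.75 kips.
  R_n,bearing = 2·73.12 + 6·87.75 = 672.7 kips → 0.75 × 672.7 = 505 kips.
Bolt shear governs: 406 kips.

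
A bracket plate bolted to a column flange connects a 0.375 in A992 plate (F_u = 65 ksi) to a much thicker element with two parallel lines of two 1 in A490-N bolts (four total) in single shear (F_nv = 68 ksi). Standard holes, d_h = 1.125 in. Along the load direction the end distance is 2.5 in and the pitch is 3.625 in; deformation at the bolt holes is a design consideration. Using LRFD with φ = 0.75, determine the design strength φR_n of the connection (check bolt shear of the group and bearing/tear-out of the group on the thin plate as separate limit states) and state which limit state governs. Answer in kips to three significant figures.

Bolt shear: A_b = π·1²/4 = 0.7854 in²; R_n = 68 × 0.7854 × 4 × 1 = 213.6 kips → 0.75 × 213.6 = 160 kips.
Bearing (1.2 l_c t F_u ≤ 2.4 d t F_u): upper limit = 2.4·1·0.375·65 = 58.5 kips.
  Edge l_c = 2.5 − 1.125/2 = 1.938 → r_n = 56.67 kips; interior l_c = 3.625 − 1.125 = 2.5 → r_n = 58.5 kips.
  R_n,bearing = 2·56.67 + 2·58.5 = 230.3 kips → 0.75 × 230.3 = 173 kips.
Bolt shear governs: 160 kips.

160 kips (bolt shear governs)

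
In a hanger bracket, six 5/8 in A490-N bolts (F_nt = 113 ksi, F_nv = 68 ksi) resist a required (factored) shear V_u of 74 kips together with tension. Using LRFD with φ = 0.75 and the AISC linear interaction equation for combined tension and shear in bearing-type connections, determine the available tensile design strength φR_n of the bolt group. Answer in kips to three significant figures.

79.8 kips

A_b = π·0.625²/4 = 0.3068 in²; f_rv = 74 / (6 × 0.3068) = 40.2 ksi.
F'_nt = 1.3 F_nt − (F_nt / φF_nv) f_rv = 1.3·113 − (113/(0.75·68))·40.2 = 57.83 ksi, capped at F_nt → F'_nt = 57.83 ksi.
R_n = F'_nt · A_b · n = 57.83 × 0.3068 × 6 = 106.4 kips.
Design strength φR_n = 0.75 × 106.4 = 79.8 kips.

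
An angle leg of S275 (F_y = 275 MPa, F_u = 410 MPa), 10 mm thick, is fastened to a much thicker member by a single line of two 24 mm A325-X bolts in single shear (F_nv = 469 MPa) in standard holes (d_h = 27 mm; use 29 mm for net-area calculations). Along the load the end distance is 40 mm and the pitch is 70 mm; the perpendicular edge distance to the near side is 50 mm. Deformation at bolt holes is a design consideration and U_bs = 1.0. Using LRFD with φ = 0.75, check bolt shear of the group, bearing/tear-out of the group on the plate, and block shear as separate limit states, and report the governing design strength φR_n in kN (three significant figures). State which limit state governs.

Bolt shear: A_b = π·24²/4 = 452.4 mm²; R_n = 469 × 452.4 × 2 × 1 / 1000 = 424.3 kN → 0.75 × 424.3 = 318 kN.
Bearing: edge l_c = 26.5, r_n = 130.4 kN; interior l_c = 43, r_n = 211.6 kN; R_n = 130.4 + 1·211.6 = 341.9 kN → 256 kN.
Block shear: A_gv = 1100, A_nv = 665, A_nt = 355 mm²; R_n = min(0.6F_uA_nv, 0.6F_yA_gv) + U_bs·F_u·A_nt = 309.1 kN → 232 kN.
Block shear governs: 232 kN.

232 kN (block shear governs)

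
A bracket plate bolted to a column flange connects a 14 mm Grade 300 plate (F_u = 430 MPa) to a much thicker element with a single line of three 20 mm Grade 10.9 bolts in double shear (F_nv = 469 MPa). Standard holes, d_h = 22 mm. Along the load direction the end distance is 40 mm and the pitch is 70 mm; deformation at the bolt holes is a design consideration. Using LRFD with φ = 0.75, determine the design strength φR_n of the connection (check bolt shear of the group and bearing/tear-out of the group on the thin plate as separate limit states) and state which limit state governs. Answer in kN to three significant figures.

Bolt shear: A_b = π·20²/4 = 314.2 mm²; R_n = 469 × 314.2 × 3 × 2 / 1000 = 884 kN → 0.75 × 884 = 663 kN.
Bearing (1.2 l_c t F_u ≤ 2.4 d t F_u): upper limit = 2.4·20·14·430 / 1000 = 289 kN.
  Edge l_c = 40 − 22/2 = 29 → r_n = 209.5 kN; interior l_c = 70 − 22 = 48 → r_n = 289 kN.
  R_n,bearing = 1·209.5 + 2·289 = 787.4 kN → 0.75 × 787.4 = 591 kN.
Bearing governs: 591 kN.

591 kN (bearing governs)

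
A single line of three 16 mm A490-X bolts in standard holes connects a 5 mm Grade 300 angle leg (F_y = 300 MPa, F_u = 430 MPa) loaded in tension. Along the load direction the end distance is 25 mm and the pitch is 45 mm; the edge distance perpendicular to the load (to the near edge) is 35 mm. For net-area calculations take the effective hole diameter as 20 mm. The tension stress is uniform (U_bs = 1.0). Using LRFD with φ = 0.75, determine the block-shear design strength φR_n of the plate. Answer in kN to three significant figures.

Shear plane L_v = 25 + 2·45 = 115 mm; A_gv = 115 × 5 = 575 mm².
A_nv = (115 − 2.5·20) × 5 = 325 mm².
A_nt = (35 − 0.5·20) × 5 = 125 mm².
0.6 F_u A_nv = 83.85 kN; 0.6 F_y A_gv = 103.5 kN → shear rupture governs the shear term.
R_n = 83.85 + 1.0 × 430 × 125 / 1000 = 137.6 kN.
Design strength φR_n = 0.75 × 137.6 = 103 kN.

103 kN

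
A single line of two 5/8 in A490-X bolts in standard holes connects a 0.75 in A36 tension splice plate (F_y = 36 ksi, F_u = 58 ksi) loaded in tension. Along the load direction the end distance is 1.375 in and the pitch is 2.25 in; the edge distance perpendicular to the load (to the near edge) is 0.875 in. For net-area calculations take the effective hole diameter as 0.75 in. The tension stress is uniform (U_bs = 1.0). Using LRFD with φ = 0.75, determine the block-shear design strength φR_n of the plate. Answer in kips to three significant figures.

Shear plane L_v = 1.375 + 1·2.25 = 3.625 in; A_gv = 3.625 × 0.75 = 2.719 in².
A_nv = (3.625 − 1.5·0.75) × 0.75 = 1.875 in².
A_nt = (0.875 − 0.5·0.75) × 0.75 = 0.375 in².
0.6 F_u A_nv = 65.25 kips; 0.6 F_y A_gv = 58.72 kips → shear yielding governs the shear term.
R_n = 58.72 + 1.0 × 58 × 0.375 = 80.47 kips.
Design strength φR_n = 0.75 × 80.47 = 60.4 kips.

60.4 kips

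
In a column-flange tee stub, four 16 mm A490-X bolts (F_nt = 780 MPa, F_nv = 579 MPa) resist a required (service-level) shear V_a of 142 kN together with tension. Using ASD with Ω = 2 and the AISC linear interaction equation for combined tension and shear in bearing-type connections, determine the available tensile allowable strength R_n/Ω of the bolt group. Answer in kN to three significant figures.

A_b = π·16²/4 = 201.1 mm²; f_rv = 142 × 1000 / (4 × 201.1) = 176.6 MPa.
F'_nt = 1.3 F_nt − (Ω F_nt / F_nv) f_rv = 1.3·780 − (2·780/579)·176.6 = 538.3 MPa, capped at F_nt → F'_nt = 538.3 MPa.
R_n = F'_nt · A_b · n = 538.3 × 201.1 × 4 / 1000 = 432.9 kN.
Allowable strength R_n/Ω = 432.9 / 2 = 216 kN.

216 kN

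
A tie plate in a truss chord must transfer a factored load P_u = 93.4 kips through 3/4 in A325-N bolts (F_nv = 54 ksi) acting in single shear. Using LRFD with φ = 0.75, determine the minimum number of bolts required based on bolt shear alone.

A_b = π·0.75²/4 = 0.4418 in².
Per-bolt design strength φR_n = 0.75 × 54 × 0.4418 × 1 = 17.89 kips.
n ≥ 93.4 / 17.89 = 5.22 → use 6 bolts.

6 bolts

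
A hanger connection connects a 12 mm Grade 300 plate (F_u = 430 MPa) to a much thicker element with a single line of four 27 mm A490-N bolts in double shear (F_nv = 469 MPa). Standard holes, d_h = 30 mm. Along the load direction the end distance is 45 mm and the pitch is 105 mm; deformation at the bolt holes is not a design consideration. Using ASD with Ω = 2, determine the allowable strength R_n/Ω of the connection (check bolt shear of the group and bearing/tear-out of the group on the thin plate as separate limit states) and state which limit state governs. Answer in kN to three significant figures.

Bolt shear: A_b = π·27²/4 = 572.6 mm²; R_n = 469 × 572.6 × 4 × 2 / 1000 = 2148 kN → 2148 / 2 = 1070 kN.
Bearing (1.5 l_c t F_u ≤ 3.0 d t F_u): upper limit = 3.0·27·12·430 / 1000 = 418 kN.
  Edge l_c = 45 − 30/2 = 30 → r_n = 232.2 kN; interior l_c = 105 − 30 = 75 → r_n = 418 kN.
  R_n,bearing = 1·232.2 + 3·418 = 1486 kN → 1486 / 2 = 743 kN.
Bearing governs: 743 kN.

743 kN (bearing governs)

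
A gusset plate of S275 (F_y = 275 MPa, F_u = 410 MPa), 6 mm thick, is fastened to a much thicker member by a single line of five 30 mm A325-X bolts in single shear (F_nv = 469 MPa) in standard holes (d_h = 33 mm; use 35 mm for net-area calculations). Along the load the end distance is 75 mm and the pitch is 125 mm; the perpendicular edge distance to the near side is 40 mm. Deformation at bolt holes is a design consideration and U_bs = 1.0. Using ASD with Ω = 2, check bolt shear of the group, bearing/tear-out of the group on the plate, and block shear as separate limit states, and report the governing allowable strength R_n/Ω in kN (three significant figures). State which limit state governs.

Bolt shear: A_b = π·30²/4 = 706.9 mm²; R_n = 469 × 706.9 × 5 × 1 / 1000 = 1658 kN → 1658 / 2 = 829 kN.
Bearing: edge l_c = 58.5, r_n = 172.7 kN; interior l_c = 92, r_n = 177.1 kN; R_n = 172.7 + 4·177.1 = 881.2 kN → 441 kN.
Block shear: A_gv = 3450, A_nv = 2505, A_nt = 135 mm²; R_n = min(0.6F_uA_nv, 0.6F_yA_gv) + U_bs·F_u·A_nt = 624.6 kN → 312 kN.
Block shear governs: 312 kN.

312 kN (block shear governs)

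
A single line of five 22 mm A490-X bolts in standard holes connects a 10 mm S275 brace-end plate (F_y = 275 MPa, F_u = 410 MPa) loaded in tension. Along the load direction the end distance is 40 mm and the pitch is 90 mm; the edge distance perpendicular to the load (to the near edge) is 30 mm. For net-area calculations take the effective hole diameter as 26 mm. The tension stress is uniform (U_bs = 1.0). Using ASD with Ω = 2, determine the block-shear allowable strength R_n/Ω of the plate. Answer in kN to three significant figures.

365 kN

Shear plane L_v = 40 + 4·90 = 400 mm; A_gv = 400 × 10 = 4000 mm².
A_nv = (400 − 4.5·26) × 10 = 2830 mm².
A_nt = (30 − 0.5·26) × 10 = 170 mm².
0.6 F_u A_nv = 696.2 kN; 0.6 F_y A_gv = 660 kN → shear yielding governs the shear term.
R_n = 660 + 1.0 × 410 × 170 / 1000 = 729.7 kN.
Allowable strength R_n/Ω = 729.7 / 2 = 365 kN.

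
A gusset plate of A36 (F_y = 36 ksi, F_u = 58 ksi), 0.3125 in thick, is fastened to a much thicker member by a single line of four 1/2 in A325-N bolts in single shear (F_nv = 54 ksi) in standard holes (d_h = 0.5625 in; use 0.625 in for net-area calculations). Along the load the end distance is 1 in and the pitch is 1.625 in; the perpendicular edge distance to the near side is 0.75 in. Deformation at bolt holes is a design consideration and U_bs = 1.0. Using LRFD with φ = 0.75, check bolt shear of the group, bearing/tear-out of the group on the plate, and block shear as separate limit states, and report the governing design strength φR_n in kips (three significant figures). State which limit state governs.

31.8 kips (bolt shear governs)

Bolt shear: A_b = π·0.5²/4 = 0.1963 in²; R_n = 54 × 0.1963 × 4 × 1 = 42.41 kips → 0.75 × 42.41 = 31.8 kips.
Bearing: edge l_c = 0.7188, r_n = 15.63 kips; interior l_c = 1.062, r_n = 21.75 kips; R_n = 15.63 + 3·21.75 = 80.88 kips → 60.7 kips.
Block shear: A_gv = 1.836, A_nv = 1.152, A_nt = 0.1367 in²; R_n = min(0.6F_uA_nv, 0.6F_yA_gv) + U_bs·F_u·A_nt = 47.59 kips → 35.7 kips.
Bolt shear governs: 31.8 kips.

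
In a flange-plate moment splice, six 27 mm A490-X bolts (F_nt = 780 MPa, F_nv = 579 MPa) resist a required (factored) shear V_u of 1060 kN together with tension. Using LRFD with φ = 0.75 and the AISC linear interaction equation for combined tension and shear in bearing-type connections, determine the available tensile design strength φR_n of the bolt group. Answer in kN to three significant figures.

A_b = π·27²/4 = 572.6 mm²; f_rv = 1060 × 1000 / (6 × 572.6) = 308.6 MPa.
F'_nt = 1.3 F_nt − (F_nt / φF_nv) f_rv = 1.3·780 − (780/(0.75·579))·308.6 = 459.8 MPa, capped at F_nt → F'_nt = 459.8 MPa.
R_n = F'_nt · A_b · n = 459.8 × 572.6 × 6 / 1000 = 1579 kN.
Design strength φR_n = 0.75 × 1579 = 1180 kN.

1180 kN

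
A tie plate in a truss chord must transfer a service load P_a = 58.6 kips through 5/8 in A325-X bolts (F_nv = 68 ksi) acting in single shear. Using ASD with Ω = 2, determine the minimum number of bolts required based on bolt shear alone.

A_b = π·0.625²/4 = 0.3068 in².
Per-bolt allowable strength R_n/Ω = 68 × 0.3068 × 1 / 2 = 10.43 kips.
n ≥ 58.6 / 10.43 = 5.618 → use 6 bolts.

6 bolts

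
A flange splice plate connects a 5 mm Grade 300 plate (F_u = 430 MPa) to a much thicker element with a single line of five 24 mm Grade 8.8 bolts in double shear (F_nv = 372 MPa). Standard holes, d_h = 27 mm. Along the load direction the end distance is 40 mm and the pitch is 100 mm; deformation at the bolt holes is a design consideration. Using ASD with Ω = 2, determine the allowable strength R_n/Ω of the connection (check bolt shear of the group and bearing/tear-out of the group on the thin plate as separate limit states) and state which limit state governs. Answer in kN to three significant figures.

Bolt shear: A_b = π·24²/4 = 452.4 mm²; R_n = 372 × 452.4 × 5 × 2 / 1000 = 1683 kN → 1683 / 2 = 841 kN.
Bearing (1.2 l_c t F_u ≤ 2.4 d t F_u): upper limit = 2.4·24·5·430 / 1000 = 123.8 kN.
  Edge l_c = 40 − 27/2 = 26.5 → r_n = 68.37 kN; interior l_c = 100 − 27 = 73 → r_n = 123.8 kN.
  R_n,bearing = 1·68.37 + 4·123.8 = 563.7 kN → 563.7 / 2 = 282 kN.
Bearing governs: 282 kN.

282 kN (bearing governs)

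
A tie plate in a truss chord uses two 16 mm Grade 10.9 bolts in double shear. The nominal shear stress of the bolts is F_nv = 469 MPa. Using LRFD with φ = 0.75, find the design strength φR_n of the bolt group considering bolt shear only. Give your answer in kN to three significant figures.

A_b = π × 16² / 4 = 201.1 mm².
R_n = F_nv · A_b · n · n_s = 469 × 201.1 × 2 × 2 / 1000 = 377.2 kN.
Design strength φR_n = 0.75 × 377.2 = 283 kN.

283 kN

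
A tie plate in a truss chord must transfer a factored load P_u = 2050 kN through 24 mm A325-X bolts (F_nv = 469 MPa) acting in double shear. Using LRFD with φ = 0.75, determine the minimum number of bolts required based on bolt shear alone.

A_b = π·24²/4 = 452.4 mm².
Per-bolt design strength φR_n = 0.75 × 469 × 452.4 × 2 / 1000 = 318.3 kN.
n ≥ 2050 / 318.3 = 6.441 → use 7 bolts.

7 bolts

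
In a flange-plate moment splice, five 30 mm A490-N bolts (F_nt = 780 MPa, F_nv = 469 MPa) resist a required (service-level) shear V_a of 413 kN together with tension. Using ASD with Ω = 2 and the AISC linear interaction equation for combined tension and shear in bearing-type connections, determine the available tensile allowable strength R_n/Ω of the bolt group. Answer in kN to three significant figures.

1110 kN

A_b = π·30²/4 = 706.9 mm²; f_rv = 413 × 1000 / (5 × 706.9) = 116.9 MPa.
F'_nt = 1.3 F_nt − (Ω F_nt / F_nv) f_rv = 1.3·780 − (2·780/469)·116.9 = 625.3 MPa, capped at F_nt → F'_nt = 625.3 MPa.
R_n = F'_nt · A_b · n = 625.3 × 706.9 × 5 / 1000 = 2210 kN.
Allowable strength R_n/Ω = 2210 / 2 = 1110 kN.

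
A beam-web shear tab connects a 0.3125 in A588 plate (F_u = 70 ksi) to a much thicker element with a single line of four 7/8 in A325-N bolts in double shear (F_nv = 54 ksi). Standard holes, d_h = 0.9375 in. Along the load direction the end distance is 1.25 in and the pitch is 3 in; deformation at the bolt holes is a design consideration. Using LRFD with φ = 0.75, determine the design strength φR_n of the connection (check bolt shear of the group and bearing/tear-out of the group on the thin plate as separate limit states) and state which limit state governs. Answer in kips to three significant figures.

119 kips (bearing governs)

Bolt shear: A_b = π·0.875²/4 = 0.6013 in²; R_n = 54 × 0.6013 × 4 × 2 = 259.8 kips → 0.75 × 259.8 = 195 kips.
Bearing (1.2 l_c t F_u ≤ 2.4 d t F_u): upper limit = 2.4·0.875·0.3125·70 = 45.94 kips.
  Edge l_c = 1.25 − 0.9375/2 = 0.7812 → r_n = 20.51 kips; interior l_c = 3 − 0.9375 = 2.062 → r_n = 45.94 kips.
  R_n,bearing = 1·20.51 + 3·45.94 = 158.3 kips → 0.75 × 158.3 = 119 kips.
Bearing governs: 119 kips.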